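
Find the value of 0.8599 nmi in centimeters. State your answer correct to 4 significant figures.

159300 cm

1 nautical mile = 185200 centimeters.
Then 0.8599 × 185200 ≈ 159300 cm.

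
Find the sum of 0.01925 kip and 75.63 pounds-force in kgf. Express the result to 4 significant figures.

0.01925 kip = 8.73165 kgf and 75.63 lbf = 34.3052 kgf.
8.73165 + 34.3052 ≈ 43.04 kgf.

43.04 kgf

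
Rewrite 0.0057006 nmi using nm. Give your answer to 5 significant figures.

1 nmi = 1.85200 × 10^12 nm.
Then 0.0057006 × 1.85200 × 10^12 ≈ 1.0558 × 10^10 nm.

1.0558 × 10^10 nm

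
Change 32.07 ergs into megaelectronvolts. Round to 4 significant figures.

1 erg = 624151 megaelectronvolts.
32.07 × 624151 ≈ 2.002 × 10^7 MeV.

2.002 × 10^7 megaelectronvolts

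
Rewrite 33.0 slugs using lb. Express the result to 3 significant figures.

1 slug = 32.1740 lb.
33.0 × 32.1740 ≈ 1060 lb.

1060 pounds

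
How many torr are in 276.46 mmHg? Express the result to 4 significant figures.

276.5 torr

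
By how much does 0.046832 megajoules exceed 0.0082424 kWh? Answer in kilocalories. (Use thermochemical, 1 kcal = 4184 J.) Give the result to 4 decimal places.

0.046832 MJ = 11.1931 kcal and 0.0082424 kWh = 7.09193 kcal.
11.1931 − 7.09193 ≈ 4.1012 kcal.

4.1012 kilocalories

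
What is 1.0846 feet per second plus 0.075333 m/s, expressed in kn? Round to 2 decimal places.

0.79 knots

1.0846 ft/s = 0.642608 kn and 0.075333 m/s = 0.146436 kn.
0.642608 + 0.146436 ≈ 0.79 kn.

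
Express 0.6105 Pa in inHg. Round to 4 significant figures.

0.0001803 inHg

1 Pa = 0.000295300 inches of mercury.
Then 0.6105 × 0.000295300 ≈ 0.0001803 inHg.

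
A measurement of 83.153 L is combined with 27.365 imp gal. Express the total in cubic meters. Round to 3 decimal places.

0.208 cubic meters

83.153 L = 0.0831530 m³ and 27.365 imp gal = 0.124404 m³.
0.0831530 + 0.124404 ≈ 0.208 m³.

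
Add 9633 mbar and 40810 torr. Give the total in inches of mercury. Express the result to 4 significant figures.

9633 mbar = 284.462 inHg and 40810 torr = 1606.69 inHg.
284.462 + 1606.69 ≈ 1891 inHg.

1891 inHg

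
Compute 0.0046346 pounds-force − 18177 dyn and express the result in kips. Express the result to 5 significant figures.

0.0046346 lbf = 4.63460e-6 kip and 18177 dyn = 4.08635e-5 kip.
4.63460e-6 − 4.08635e-5 ≈ -3.6229e-5 kip.

-3.6229e-5 kips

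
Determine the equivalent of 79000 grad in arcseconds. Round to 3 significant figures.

1 grad = 3240.00 arcseconds.
Thus 79000 × 3240.00 ≈ 2.56e+8 arcsec.

2.56e+8 arcsec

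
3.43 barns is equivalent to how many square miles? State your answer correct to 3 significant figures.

1 barn = 3.86102e-35 square miles.
So 3.43 × 3.86102e-35 ≈ 1.32e-34 mi².

1.32e-34 square miles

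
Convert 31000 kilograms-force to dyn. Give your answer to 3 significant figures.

1 kilogram-force = 980665 dyn.
Then 31000 × 980665 ≈ 3.04e+10 dyn.

3.04e+10 dynes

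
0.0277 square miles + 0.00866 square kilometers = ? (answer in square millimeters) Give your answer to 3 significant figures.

0.0277 mi² = 7.17427e+10 mm² and 0.00866 km² = 8.66000e+9 mm².
7.17427e+10 + 8.66000e+9 ≈ 8.04e+10 mm².

8.04e+10 mm²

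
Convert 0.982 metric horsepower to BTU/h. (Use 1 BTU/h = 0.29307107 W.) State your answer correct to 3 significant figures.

2460 BTU/h

1 PS = 2509.63 BTU per hour.
Thus 0.982 × 2509.63 ≈ 2460 BTU/h.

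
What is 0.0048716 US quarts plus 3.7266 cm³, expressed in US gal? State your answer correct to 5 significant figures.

0.0022024 US gal

0.0048716 US qt = 0.00121790 US gal and 3.7266 cm³ = 0.000984464 US gal.
0.00121790 + 0.000984464 ≈ 0.0022024 US gal.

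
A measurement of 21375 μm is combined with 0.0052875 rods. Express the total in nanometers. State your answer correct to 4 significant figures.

4.797e+7 nanometers

21375 μm = 2.13750e+7 nm and 0.0052875 rod = 2.65919e+7 nm.
2.13750e+7 + 2.65919e+7 ≈ 4.797e+7 nm.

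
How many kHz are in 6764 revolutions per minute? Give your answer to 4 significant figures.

0.1127 kilohertz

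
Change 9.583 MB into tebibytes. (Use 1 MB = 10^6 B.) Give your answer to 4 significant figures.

8.716 × 10^-6 TiB

1 MB = 9.09495 × 10^-7 TiB.
Then 9.583 × 9.09495 × 10^-7 ≈ 8.716 × 10^-6 TiB.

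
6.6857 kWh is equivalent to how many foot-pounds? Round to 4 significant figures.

1 kilowatt-hour = 2.65522e+6 foot-pounds.
6.6857 × 2.65522e+6 ≈ 1.775e+7 ft·lbf.

1.775e+7 ft·lbf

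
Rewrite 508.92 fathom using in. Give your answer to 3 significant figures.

1 fathom = 72.0000 in.
508.92 × 72.0000 ≈ 36600 in.

36600 inches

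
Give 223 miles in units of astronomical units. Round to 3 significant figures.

2.40e-6 astronomical units

1 mi = 1.07578e-8 au.
223 × 1.07578e-8 ≈ 2.40e-6 au.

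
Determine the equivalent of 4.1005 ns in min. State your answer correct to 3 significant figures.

6.83e-11 minutes

1 ns = 1.66667e-11 min.
So 4.1005 × 1.66667e-11 ≈ 6.83e-11 min.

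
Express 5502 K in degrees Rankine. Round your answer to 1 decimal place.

9903.6 degrees Rankine

°R = K × 9/5.
Applying the formula gives 9903.6 °R.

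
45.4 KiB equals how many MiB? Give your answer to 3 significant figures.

0.0443 MiB

1 kibibyte = 0.0009765625 mebibytes.
Thus 45.4 × 0.0009765625 ≈ 0.0443 MiB.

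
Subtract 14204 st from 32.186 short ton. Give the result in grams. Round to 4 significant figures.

-6.100e+7 g

32.186 short ton = 2.91986e+7 g and 14204 st = 9.01996e+7 g.
2.91986e+7 − 9.01996e+7 ≈ -6.100e+7 g.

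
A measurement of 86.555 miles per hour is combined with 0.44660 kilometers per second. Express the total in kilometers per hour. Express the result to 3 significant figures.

86.555 mph = 139.297 km/h and 0.44660 km/s = 1607.76 km/h.
139.297 + 1607.76 ≈ 1750 km/h.

1750 km/h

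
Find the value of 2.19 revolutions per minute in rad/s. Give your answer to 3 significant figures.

1 revolution per minute = 0.104720 radians per second.
So 2.19 × 0.104720 ≈ 0.229 rad/s.

0.229 radians per second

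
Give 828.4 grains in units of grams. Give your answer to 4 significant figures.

1 grain = 0.0647989 g.
Then 828.4 × 0.0647989 ≈ 53.68 g.

53.68 g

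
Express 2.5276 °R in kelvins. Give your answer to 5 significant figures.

°R = K × 9/5.
Applying the formula gives 1.4042 K.

1.4042 kelvins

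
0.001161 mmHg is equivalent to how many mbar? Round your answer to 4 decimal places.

1 mmHg = 1.33322 millibar.
Thus 0.001161 × 1.33322 ≈ 0.0015 mbar.

0.0015 mbar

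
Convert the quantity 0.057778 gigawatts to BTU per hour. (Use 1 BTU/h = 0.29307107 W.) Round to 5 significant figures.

1.9715e+8 BTU per hour

1 gigawatt = 3.41214e+9 BTU/h.
Thus 0.057778 × 3.41214e+9 ≈ 1.9715e+8 BTU/h.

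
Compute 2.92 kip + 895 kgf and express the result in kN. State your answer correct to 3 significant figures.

21.8 kN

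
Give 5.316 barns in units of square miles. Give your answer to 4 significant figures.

2.053e-34 mi²

1 barn = 3.86102e-35 mi².
Thus 5.316 × 3.86102e-35 ≈ 2.053e-34 mi².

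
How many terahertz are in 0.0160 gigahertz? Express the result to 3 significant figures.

1.60 × 10^-5 THz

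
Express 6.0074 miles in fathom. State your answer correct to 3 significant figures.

5290 fathoms

1 mile = 880.000 fathom.
So 6.0074 × 880.000 ≈ 5290 fathom.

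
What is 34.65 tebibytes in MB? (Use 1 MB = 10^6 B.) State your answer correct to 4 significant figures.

3.810e+7 MB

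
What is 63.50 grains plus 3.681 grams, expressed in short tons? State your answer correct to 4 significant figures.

8.593 × 10^-6 short tons

63.50 gr = 4.53571 × 10^-6 short ton and 3.681 g = 4.05761 × 10^-6 short ton.
4.53571 × 10^-6 + 4.05761 × 10^-6 ≈ 8.593 × 10^-6 short ton.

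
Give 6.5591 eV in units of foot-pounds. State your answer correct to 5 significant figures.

7.7509 × 10^-19 ft·lbf

1 electronvolt = 1.18170 × 10^-19 foot-pounds.
6.5591 × 1.18170 × 10^-19 ≈ 7.7509 × 10^-19 ft·lbf.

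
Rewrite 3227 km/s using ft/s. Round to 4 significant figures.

1 kilometer per second = 3280.84 feet per second.
So 3227 × 3280.84 ≈ 1.059 × 10^7 ft/s.

1.059 × 10^7 feet per second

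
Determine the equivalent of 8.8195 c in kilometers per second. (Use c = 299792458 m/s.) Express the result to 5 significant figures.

1 speed of light = 299792 km/s.
So 8.8195 × 299792 ≈ 2.6440e+6 km/s.

2.6440e+6 km/s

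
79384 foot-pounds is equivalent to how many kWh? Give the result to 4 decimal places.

1 ft·lbf = 3.76616e-7 kWh.
Thus 79384 × 3.76616e-7 ≈ 0.0299 kWh.

0.0299 kilowatt-hours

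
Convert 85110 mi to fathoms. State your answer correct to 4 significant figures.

7.490 × 10^7 fathom

1 mi = 880.000 fathoms.
So 85110 × 880.000 ≈ 7.490 × 10^7 fathom.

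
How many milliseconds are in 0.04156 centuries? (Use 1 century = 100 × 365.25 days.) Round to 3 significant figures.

1.31 × 10^11 milliseconds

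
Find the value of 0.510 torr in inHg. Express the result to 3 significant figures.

1 torr = 0.0393701 inches of mercury.
Thus 0.510 × 0.0393701 ≈ 0.0201 inHg.

0.0201 inches of mercury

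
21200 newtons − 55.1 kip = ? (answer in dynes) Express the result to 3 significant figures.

-2.24 × 10^10 dynes

21200 N = 2.12000 × 10^9 dyn and 55.1 kip = 2.45097 × 10^10 dyn.
2.12000 × 10^9 − 2.45097 × 10^10 ≈ -2.24 × 10^10 dyn.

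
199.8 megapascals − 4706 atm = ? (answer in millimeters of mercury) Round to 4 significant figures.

-2.078e+6 mmHg

199.8 MPa = 1.49862e+6 mmHg and 4706 atm = 3.57656e+6 mmHg.
1.49862e+6 − 3.57656e+6 ≈ -2.078e+6 mmHg.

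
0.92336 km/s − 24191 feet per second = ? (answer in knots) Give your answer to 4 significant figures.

-12540 knots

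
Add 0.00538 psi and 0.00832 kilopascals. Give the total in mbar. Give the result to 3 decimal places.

0.454 mbar

0.00538 psi = 0.370938 mbar and 0.00832 kPa = 0.0832000 mbar.
0.370938 + 0.0832000 ≈ 0.454 mbar.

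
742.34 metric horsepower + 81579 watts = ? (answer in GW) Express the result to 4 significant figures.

742.34 PS = 0.000545990 GW and 81579 W = 8.15790e-5 GW.
0.000545990 + 8.15790e-5 ≈ 0.0006276 GW.

0.0006276 GW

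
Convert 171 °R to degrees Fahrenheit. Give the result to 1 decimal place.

-288.7 °F

°R = °F + 459.67.
Applying the formula gives -288.7 °F.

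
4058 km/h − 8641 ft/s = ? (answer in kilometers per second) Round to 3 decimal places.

4058 km/h = 1.12722 km/s and 8641 ft/s = 2.63378 km/s.
1.12722 − 2.63378 ≈ -1.507 km/s.

-1.507 km/s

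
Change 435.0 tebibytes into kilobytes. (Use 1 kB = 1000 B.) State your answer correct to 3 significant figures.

4.78e+11 kB

1 TiB = 1.09951e+9 kB.
435.0 × 1.09951e+9 ≈ 4.78e+11 kB.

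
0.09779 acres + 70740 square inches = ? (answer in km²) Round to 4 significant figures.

0.0004414 square kilometers

0.09779 acre = 0.000395742 km² and 70740 in² = 4.56386e-5 km².
0.000395742 + 4.56386e-5 ≈ 0.0004414 km².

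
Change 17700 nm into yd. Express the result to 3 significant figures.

1.94 × 10^-5 yd

1 nanometer = 1.09361 × 10^-9 yards.
So 17700 × 1.09361 × 10^-9 ≈ 1.94 × 10^-5 yd.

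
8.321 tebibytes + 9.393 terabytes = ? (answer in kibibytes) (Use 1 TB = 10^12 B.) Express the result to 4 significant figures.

8.321 TiB = 8.93461e+9 KiB and 9.393 TB = 9.17285e+9 KiB.
8.93461e+9 + 9.17285e+9 ≈ 1.811e+10 KiB.

1.811e+10 KiB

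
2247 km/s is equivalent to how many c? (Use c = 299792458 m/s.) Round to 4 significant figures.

1 kilometer per second = 3.33564 × 10^-6 times the speed of light.
2247 × 3.33564 × 10^-6 ≈ 0.007495 c.

0.007495 c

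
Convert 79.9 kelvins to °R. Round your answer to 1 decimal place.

°R = K × 9/5.
Applying the formula gives 143.8 °R.

143.8 degrees Rankine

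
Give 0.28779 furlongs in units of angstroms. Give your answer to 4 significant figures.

5.789 × 10^11 angstroms

1 furlong = 2.01168 × 10^12 Å.
0.28779 × 2.01168 × 10^12 ≈ 5.789 × 10^11 Å.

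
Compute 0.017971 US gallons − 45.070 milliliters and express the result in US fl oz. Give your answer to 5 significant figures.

0.017971 US gal = 2.30029 US fl oz and 45.070 mL = 1.52400 US fl oz.
2.30029 − 1.52400 ≈ 0.77629 US fl oz.

0.77629 US fluid ounces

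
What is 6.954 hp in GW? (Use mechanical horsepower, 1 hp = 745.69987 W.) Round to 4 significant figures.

5.186e-6 GW

1 hp = 7.45700e-7 gigawatts.
Thus 6.954 × 7.45700e-7 ≈ 5.186e-6 GW.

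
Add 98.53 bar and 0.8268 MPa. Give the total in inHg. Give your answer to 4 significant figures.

98.53 bar = 2909.59 inHg and 0.8268 MPa = 244.154 inHg.
2909.59 + 244.154 ≈ 3154 inHg.

3154 inHg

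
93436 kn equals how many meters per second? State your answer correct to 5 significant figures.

48068 m/s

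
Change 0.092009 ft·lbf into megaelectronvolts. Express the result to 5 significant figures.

1 foot-pound = 8.46235 × 10^12 megaelectronvolts.
So 0.092009 × 8.46235 × 10^12 ≈ 7.7861 × 10^11 MeV.

7.7861 × 10^11 MeV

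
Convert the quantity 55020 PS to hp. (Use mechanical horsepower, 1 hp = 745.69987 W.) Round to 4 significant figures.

1 PS = 0.986320 hp.
55020 × 0.986320 ≈ 54270 hp.

54270 hp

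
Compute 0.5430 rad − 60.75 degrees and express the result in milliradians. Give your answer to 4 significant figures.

-517.3 mrad

0.5430 rad = 543.000 mrad and 60.75 ° = 1060.29 mrad.
543.000 − 1060.29 ≈ -517.3 mrad.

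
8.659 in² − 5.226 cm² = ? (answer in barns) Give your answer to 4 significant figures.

5.064 × 10^25 barn

8.659 in² = 5.58644 × 10^25 barn and 5.226 cm² = 5.22600 × 10^24 barn.
5.58644 × 10^25 − 5.22600 × 10^24 ≈ 5.064 × 10^25 barn.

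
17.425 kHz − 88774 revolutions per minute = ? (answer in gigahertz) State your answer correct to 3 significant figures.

1.59 × 10^-5 GHz

17.425 kHz = 1.74250 × 10^-5 GHz and 88774 rpm = 1.47957 × 10^-6 GHz.
1.74250 × 10^-5 − 1.47957 × 10^-6 ≈ 1.59 × 10^-5 GHz.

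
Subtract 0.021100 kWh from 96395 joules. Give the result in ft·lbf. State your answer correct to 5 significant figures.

96395 J = 71097.3 ft·lbf and 0.021100 kWh = 56025.2 ft·lbf.
71097.3 − 56025.2 ≈ 15072 ft·lbf.

15072 ft·lbf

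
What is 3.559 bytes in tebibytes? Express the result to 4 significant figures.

3.237e-12 TiB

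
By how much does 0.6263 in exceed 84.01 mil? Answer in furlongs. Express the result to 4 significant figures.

6.847e-5 furlongs

0.6263 in = 7.90783e-5 furlong and 84.01 mil = 1.06073e-5 furlong.
7.90783e-5 − 1.06073e-5 ≈ 6.847e-5 furlong.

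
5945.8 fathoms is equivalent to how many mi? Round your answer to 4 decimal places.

1 fathom = 0.00113636 mi.
So 5945.8 × 0.00113636 ≈ 6.7566 mi.

6.7566 mi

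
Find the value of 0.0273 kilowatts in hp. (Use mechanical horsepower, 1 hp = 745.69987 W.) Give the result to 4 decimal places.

0.0366 hp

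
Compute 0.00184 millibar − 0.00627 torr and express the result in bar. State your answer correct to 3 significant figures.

-6.52e-6 bar

0.00184 mbar = 1.84000e-6 bar and 0.00627 torr = 8.35931e-6 bar.
1.84000e-6 − 8.35931e-6 ≈ -6.52e-6 bar.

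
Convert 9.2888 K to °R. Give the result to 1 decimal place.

16.7 °R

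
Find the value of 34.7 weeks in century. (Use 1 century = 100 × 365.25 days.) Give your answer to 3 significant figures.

0.00665 centuries

1 wk = 0.000191650 century.
Thus 34.7 × 0.000191650 ≈ 0.00665 century.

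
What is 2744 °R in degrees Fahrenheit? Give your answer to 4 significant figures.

2284 degrees Fahrenheit

°R = °F + 459.67.
Applying the formula gives 2284 °F.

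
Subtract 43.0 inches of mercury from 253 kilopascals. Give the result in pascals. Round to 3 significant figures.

107000 pascals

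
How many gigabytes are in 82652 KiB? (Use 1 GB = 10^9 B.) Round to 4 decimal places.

1 kibibyte = 1.02400e-6 gigabytes.
So 82652 × 1.02400e-6 ≈ 0.0846 GB.

0.0846 GB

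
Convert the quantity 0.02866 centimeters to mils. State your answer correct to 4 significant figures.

11.28 mil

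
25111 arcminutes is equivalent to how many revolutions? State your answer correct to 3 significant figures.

1 arcminute = 4.62963 × 10^-5 revolutions.
25111 × 4.62963 × 10^-5 ≈ 1.16 rev.

1.16 rev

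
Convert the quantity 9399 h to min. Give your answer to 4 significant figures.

1 hour = 60.0000 min.
Then 9399 × 60.0000 ≈ 563900 min.

563900 min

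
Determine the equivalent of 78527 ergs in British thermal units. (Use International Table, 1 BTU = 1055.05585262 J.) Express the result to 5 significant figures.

7.4429e-6 British thermal units

1 erg = 9.47817e-11 British thermal units.
Thus 78527 × 9.47817e-11 ≈ 7.4429e-6 BTU.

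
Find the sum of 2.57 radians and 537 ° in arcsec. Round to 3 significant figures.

2.57 rad = 530101 arcsec and 537 ° = 1.93320 × 10^6 arcsec.
530101 + 1.93320 × 10^6 ≈ 2.46 × 10^6 arcsec.

2.46 × 10^6 arcsec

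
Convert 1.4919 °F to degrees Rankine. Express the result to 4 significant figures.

461.2 °R

°R = °F + 459.67.
Applying the formula gives 461.2 °R.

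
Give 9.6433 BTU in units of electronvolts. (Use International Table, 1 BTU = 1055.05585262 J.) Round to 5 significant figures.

1 British thermal unit = 6.58514e+21 electronvolts.
Then 9.6433 × 6.58514e+21 ≈ 6.3502e+22 eV.

6.3502e+22 eV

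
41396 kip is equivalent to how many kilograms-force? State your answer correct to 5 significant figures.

1 kip = 453.592 kilograms-force.
So 41396 × 453.592 ≈ 1.8777e+7 kgf.

1.8777e+7 kgf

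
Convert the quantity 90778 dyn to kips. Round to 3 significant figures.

1 dyn = 2.24809e-9 kips.
Thus 90778 × 2.24809e-9 ≈ 0.000204 kip.

0.000204 kip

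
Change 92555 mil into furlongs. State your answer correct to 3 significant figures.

1 mil = 1.26263 × 10^-7 furlong.
Then 92555 × 1.26263 × 10^-7 ≈ 0.0117 furlong.

0.0117 furlongs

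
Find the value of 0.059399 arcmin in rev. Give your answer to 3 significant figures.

2.75 × 10^-6 rev

1 arcmin = 4.62963 × 10^-5 revolutions.
Thus 0.059399 × 4.62963 × 10^-5 ≈ 2.75 × 10^-6 rev.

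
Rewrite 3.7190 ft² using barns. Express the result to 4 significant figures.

3.455e+27 barns

1 square foot = 9.29030e+26 barn.
3.7190 × 9.29030e+26 ≈ 3.455e+27 barn.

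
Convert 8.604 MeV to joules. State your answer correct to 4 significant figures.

1 megaelectronvolt = 1.60218e-13 J.
So 8.604 × 1.60218e-13 ≈ 1.379e-12 J.

1.379e-12 J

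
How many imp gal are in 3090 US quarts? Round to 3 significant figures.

1 US qt = 0.208169 imp gal.
3090 × 0.208169 ≈ 643 imp gal.

643 imp gal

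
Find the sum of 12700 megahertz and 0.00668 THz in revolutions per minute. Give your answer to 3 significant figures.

1.16e+12 revolutions per minute

12700 MHz = 7.62000e+11 rpm and 0.00668 THz = 4.00800e+11 rpm.
7.62000e+11 + 4.00800e+11 ≈ 1.16e+12 rpm.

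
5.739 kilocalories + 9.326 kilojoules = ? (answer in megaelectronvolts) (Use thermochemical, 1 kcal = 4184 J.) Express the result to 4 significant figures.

5.739 kcal = 1.49871e+17 MeV and 9.326 kJ = 5.82083e+16 MeV.
1.49871e+17 + 5.82083e+16 ≈ 2.081e+17 MeV.

2.081e+17 megaelectronvolts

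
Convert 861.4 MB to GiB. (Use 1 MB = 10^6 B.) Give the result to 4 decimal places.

0.8022 gibibytes

1 megabyte = 0.000931323 GiB.
So 861.4 × 0.000931323 ≈ 0.8022 GiB.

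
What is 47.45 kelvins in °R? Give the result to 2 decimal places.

°R = K × 9/5.
Applying the formula gives 85.41 °R.

85.41 degrees Rankine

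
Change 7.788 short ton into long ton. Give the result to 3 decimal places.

1 short ton = 0.892857 long tons.
So 7.788 × 0.892857 ≈ 6.954 long ton.

6.954 long ton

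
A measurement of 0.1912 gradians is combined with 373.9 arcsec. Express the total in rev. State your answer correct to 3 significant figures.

0.000767 rev

0.1912 grad = 0.000478000 rev and 373.9 arcsec = 0.000288503 rev.
0.000478000 + 0.000288503 ≈ 0.000767 rev.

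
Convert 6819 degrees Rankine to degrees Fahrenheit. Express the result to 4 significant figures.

6359 °F

°R = °F + 459.67.
Applying the formula gives 6359 °F.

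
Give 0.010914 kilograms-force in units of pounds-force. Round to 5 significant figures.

1 kilogram-force = 2.20462 pounds-force.
0.010914 × 2.20462 ≈ 0.024061 lbf.

0.024061 lbf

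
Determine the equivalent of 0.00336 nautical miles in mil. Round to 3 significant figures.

1 nmi = 7.29134 × 10^7 mil.
Then 0.00336 × 7.29134 × 10^7 ≈ 245000 mil.

245000 mil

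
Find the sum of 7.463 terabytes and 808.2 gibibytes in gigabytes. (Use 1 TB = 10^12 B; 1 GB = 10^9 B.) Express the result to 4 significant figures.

8331 gigabytes

7.463 TB = 7463.00 GB and 808.2 GiB = 867.798 GB.
7463.00 + 867.798 ≈ 8331 GB.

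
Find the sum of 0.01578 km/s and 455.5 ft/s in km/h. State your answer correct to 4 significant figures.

0.01578 km/s = 56.8080 km/h and 455.5 ft/s = 499.811 km/h.
56.8080 + 499.811 ≈ 556.6 km/h.

556.6 km/h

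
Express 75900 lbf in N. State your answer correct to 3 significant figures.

338000 N

1 lbf = 4.44822 newtons.
Then 75900 × 4.44822 ≈ 338000 N.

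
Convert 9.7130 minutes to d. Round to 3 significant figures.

1 min = 0.000694444 d.
Thus 9.7130 × 0.000694444 ≈ 0.00675 d.

0.00675 d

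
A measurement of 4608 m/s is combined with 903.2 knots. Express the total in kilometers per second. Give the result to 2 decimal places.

5.07 kilometers per second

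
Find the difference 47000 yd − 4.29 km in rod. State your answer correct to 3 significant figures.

47000 yd = 8545.45 rod and 4.29 km = 853.018 rod.
8545.45 − 853.018 ≈ 7690 rod.

7690 rod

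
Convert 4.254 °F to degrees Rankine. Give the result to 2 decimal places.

463.92 °R

°R = °F + 459.67.
Applying the formula gives 463.92 °R.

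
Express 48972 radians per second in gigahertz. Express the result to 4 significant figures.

7.794 × 10^-6 GHz

1 rad/s = 1.59155 × 10^-10 GHz.
48972 × 1.59155 × 10^-10 ≈ 7.794 × 10^-6 GHz.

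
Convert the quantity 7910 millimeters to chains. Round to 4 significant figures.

0.3932 chains

1 millimeter = 4.97097e-5 chain.
Then 7910 × 4.97097e-5 ≈ 0.3932 chain.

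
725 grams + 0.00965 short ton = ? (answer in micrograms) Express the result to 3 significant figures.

9.48e+9 μg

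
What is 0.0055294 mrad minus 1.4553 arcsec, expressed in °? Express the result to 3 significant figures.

-8.74e-5 degrees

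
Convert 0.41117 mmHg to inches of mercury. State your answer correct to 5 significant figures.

1 mmHg = 0.0393701 inHg.
So 0.41117 × 0.0393701 ≈ 0.016188 inHg.

0.016188 inHg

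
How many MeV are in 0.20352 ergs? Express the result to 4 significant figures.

127000 MeV

1 erg = 624151 megaelectronvolts.
Thus 0.20352 × 624151 ≈ 127000 MeV.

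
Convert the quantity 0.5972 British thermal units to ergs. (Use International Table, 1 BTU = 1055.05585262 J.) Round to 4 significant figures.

6.301 × 10^9 ergs

1 British thermal unit = 1.05506 × 10^10 erg.
Thus 0.5972 × 1.05506 × 10^10 ≈ 6.301 × 10^9 erg.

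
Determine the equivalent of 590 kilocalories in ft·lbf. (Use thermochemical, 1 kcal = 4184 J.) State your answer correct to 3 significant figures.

1 kcal = 3085.96 ft·lbf.
590 × 3085.96 ≈ 1.82 × 10^6 ft·lbf.

1.82 × 10^6 ft·lbf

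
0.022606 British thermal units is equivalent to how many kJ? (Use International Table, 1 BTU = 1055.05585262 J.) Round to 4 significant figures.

1 BTU = 1.05506 kJ.
Thus 0.022606 × 1.05506 ≈ 0.02385 kJ.

0.02385 kJ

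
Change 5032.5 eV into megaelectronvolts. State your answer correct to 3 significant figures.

0.00503 MeV

1 electronvolt = 1.00000 × 10^-6 megaelectronvolts.
Then 5032.5 × 1.00000 × 10^-6 ≈ 0.00503 MeV.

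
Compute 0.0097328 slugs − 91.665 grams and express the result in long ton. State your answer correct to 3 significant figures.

4.96e-5 long ton

0.0097328 slug = 0.000139796 long ton and 91.665 g = 9.02173e-5 long ton.
0.000139796 − 9.02173e-5 ≈ 4.96e-5 long ton.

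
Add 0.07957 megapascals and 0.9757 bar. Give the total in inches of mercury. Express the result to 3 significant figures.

52.3 inHg

0.07957 MPa = 23.4970 inHg and 0.9757 bar = 28.8124 inHg.
23.4970 + 28.8124 ≈ 52.3 inHg.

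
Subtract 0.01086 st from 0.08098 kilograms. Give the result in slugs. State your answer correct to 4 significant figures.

0.0008233 slug

0.08098 kg = 0.00554889 slug and 0.01086 st = 0.00472555 slug.
0.00554889 − 0.00472555 ≈ 0.0008233 slug.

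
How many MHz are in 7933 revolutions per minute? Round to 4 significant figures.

1 revolution per minute = 1.66667e-8 megahertz.
So 7933 × 1.66667e-8 ≈ 0.0001322 MHz.

0.0001322 MHz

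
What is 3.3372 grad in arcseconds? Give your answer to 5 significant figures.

1 gradian = 3240.00 arcsec.
3.3372 × 3240.00 ≈ 10813 arcsec.

10813 arcsec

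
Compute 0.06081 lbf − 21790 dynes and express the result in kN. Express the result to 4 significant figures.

0.06081 lbf = 0.000270496 kN and 21790 dyn = 0.000217900 kN.
0.000270496 − 0.000217900 ≈ 5.260e-5 kN.

5.260e-5 kN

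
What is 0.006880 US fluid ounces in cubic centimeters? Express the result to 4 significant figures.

1 US fluid ounce = 29.5735 cm³.
So 0.006880 × 29.5735 ≈ 0.2035 cm³.

0.2035 cm³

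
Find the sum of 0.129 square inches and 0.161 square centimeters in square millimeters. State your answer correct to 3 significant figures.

99.3 mm²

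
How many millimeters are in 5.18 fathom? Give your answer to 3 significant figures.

9470 millimeters

1 fathom = 1828.80 mm.
Then 5.18 × 1828.80 ≈ 9470 mm.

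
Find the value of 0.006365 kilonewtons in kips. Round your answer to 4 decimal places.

1 kilonewton = 0.224809 kip.
So 0.006365 × 0.224809 ≈ 0.0014 kip.

0.0014 kip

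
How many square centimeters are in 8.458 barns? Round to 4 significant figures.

8.458e-24 cm²

1 barn = 1.00000e-24 square centimeters.
Then 8.458 × 1.00000e-24 ≈ 8.458e-24 cm².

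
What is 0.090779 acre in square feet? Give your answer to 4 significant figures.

3954 square feet

1 acre = 43560.0 ft².
0.090779 × 43560.0 ≈ 3954 ft².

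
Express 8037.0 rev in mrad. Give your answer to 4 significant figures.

1 revolution = 6283.19 milliradians.
So 8037.0 × 6283.19 ≈ 5.050e+7 mrad.

5.050e+7 mrad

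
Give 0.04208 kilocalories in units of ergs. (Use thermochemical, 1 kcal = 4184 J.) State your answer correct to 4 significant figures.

1.761e+9 erg

1 kcal = 4.18400e+10 ergs.
So 0.04208 × 4.18400e+10 ≈ 1.761e+9 erg.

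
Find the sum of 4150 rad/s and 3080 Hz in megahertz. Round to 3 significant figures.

0.00374 MHz

4150 rad/s = 0.000660493 MHz and 3080 Hz = 0.00308000 MHz.
0.000660493 + 0.00308000 ≈ 0.00374 MHz.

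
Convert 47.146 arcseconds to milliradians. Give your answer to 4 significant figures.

0.2286 milliradians

1 arcsec = 0.00484814 mrad.
Then 47.146 × 0.00484814 ≈ 0.2286 mrad.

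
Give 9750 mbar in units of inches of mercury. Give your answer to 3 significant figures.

288 inches of mercury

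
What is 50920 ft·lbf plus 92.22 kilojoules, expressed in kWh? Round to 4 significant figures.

0.04479 kilowatt-hours

50920 ft·lbf = 0.0191773 kWh and 92.22 kJ = 0.0256167 kWh.
0.0191773 + 0.0256167 ≈ 0.04479 kWh.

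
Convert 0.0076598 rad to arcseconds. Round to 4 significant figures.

1580 arcseconds

1 radian = 206265 arcseconds.
So 0.0076598 × 206265 ≈ 1580 arcsec.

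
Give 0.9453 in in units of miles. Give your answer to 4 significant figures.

1.492e-5 mi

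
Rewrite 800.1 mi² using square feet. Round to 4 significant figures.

2.231 × 10^10 square feet

1 mi² = 2.78784 × 10^7 square feet.
Then 800.1 × 2.78784 × 10^7 ≈ 2.231 × 10^10 ft².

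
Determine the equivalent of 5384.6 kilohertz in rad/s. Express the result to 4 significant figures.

1 kilohertz = 6283.19 radians per second.
5384.6 × 6283.19 ≈ 3.383e+7 rad/s.

3.383e+7 rad/s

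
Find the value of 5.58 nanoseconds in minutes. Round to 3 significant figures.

1 nanosecond = 1.66667 × 10^-11 minutes.
So 5.58 × 1.66667 × 10^-11 ≈ 9.30 × 10^-11 min.

9.30 × 10^-11 minutes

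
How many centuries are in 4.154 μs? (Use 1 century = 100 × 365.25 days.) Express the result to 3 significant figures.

1 microsecond = 3.16881e-16 century.
Thus 4.154 × 3.16881e-16 ≈ 1.32e-15 century.

1.32e-15 century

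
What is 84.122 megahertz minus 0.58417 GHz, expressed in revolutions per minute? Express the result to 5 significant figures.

-3.0003e+10 rpm

84.122 MHz = 5.04732e+9 rpm and 0.58417 GHz = 3.50502e+10 rpm.
5.04732e+9 − 3.50502e+10 ≈ -3.0003e+10 rpm.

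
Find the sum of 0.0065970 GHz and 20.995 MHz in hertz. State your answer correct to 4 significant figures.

2.759e+7 hertz

0.0065970 GHz = 6.59700e+6 Hz and 20.995 MHz = 2.09950e+7 Hz.
6.59700e+6 + 2.09950e+7 ≈ 2.759e+7 Hz.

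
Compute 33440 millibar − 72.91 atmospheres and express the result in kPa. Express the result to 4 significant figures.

33440 mbar = 3344.00 kPa and 72.91 atm = 7387.61 kPa.
3344.00 − 7387.61 ≈ -4044 kPa.

-4044 kPa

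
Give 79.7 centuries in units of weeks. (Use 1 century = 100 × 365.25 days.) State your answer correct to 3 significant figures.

1 century = 5217.86 wk.
Then 79.7 × 5217.86 ≈ 416000 wk.

416000 wk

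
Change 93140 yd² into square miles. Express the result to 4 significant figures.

0.03007 mi²

1 square yard = 3.22831 × 10^-7 square miles.
So 93140 × 3.22831 × 10^-7 ≈ 0.03007 mi².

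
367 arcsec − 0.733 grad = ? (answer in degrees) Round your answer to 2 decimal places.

367 arcsec = 0.101944 ° and 0.733 grad = 0.659700 °.
0.101944 − 0.659700 ≈ -0.56 °.

-0.56 degrees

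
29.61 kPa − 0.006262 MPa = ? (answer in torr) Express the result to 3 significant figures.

29.61 kPa = 222.093 torr and 0.006262 MPa = 46.9689 torr.
222.093 − 46.9689 ≈ 175 torr.

175 torr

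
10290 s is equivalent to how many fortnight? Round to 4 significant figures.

1 s = 8.26720e-7 fortnight.
So 10290 × 8.26720e-7 ≈ 0.008507 fortnight.

0.008507 fortnights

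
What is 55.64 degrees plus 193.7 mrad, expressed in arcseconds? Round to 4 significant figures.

55.64 ° = 200304 arcsec and 193.7 mrad = 39953.5 arcsec.
200304 + 39953.5 ≈ 240300 arcsec.

240300 arcseconds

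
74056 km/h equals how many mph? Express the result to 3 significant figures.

1 kilometer per hour = 0.621371 miles per hour.
74056 × 0.621371 ≈ 46000 mph.

46000 miles per hour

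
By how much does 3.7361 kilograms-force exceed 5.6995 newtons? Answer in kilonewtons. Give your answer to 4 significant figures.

0.03094 kN

3.7361 kgf = 0.0366386 kN and 5.6995 N = 0.00569950 kN.
0.0366386 − 0.00569950 ≈ 0.03094 kN.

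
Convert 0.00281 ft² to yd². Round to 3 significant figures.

0.000312 yd²

1 ft² = 0.111111 square yards.
Thus 0.00281 × 0.111111 ≈ 0.000312 yd².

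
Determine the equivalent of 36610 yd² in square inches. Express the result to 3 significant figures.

4.74e+7 square inches

1 yd² = 1296.00 in².
So 36610 × 1296.00 ≈ 4.74e+7 in².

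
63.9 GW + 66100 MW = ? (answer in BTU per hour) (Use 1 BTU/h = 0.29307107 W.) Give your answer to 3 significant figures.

63.9 GW = 2.18036 × 10^11 BTU/h and 66100 MW = 2.25543 × 10^11 BTU/h.
2.18036 × 10^11 + 2.25543 × 10^11 ≈ 4.44 × 10^11 BTU/h.

4.44 × 10^11 BTU/h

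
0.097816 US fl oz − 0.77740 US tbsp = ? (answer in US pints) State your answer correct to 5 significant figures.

-0.018180 US pints

0.097816 US fl oz = 0.006113500 US pt and 0.77740 US tbsp = 0.02429375 US pt.
0.006113500 − 0.02429375 ≈ -0.018180 US pt.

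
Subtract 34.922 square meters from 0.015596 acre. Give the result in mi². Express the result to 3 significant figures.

1.09 × 10^-5 mi²

0.015596 acre = 2.436875 × 10^-5 mi² and 34.922 m² = 1.348346 × 10^-5 mi².
2.436875 × 10^-5 − 1.348346 × 10^-5 ≈ 1.09 × 10^-5 mi².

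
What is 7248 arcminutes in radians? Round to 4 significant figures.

1 arcminute = 0.000290888 rad.
Thus 7248 × 0.000290888 ≈ 2.108 rad.

2.108 rad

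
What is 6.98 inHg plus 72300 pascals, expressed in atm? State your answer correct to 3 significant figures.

0.947 atmospheres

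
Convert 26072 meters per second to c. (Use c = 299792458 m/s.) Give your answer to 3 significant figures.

1 m/s = 3.33564e-9 c.
So 26072 × 3.33564e-9 ≈ 8.70e-5 c.

8.70e-5 times the speed of light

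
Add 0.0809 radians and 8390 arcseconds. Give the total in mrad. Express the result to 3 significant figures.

122 mrad

0.0809 rad = 80.9000 mrad and 8390 arcsec = 40.6759 mrad.
80.9000 + 40.6759 ≈ 122 mrad.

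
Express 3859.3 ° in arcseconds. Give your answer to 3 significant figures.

1 ° = 3600.00 arcseconds.
Then 3859.3 × 3600.00 ≈ 1.39e+7 arcsec.

1.39e+7 arcsec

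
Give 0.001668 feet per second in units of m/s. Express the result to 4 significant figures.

1 ft/s = 0.304800 m/s.
Then 0.001668 × 0.304800 ≈ 0.0005084 m/s.

0.0005084 m/s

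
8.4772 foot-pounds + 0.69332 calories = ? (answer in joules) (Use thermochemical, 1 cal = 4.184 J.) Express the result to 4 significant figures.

14.39 joules

8.4772 ft·lbf = 11.4935 J and 0.69332 cal = 2.90085 J.
11.4935 + 2.90085 ≈ 14.39 J.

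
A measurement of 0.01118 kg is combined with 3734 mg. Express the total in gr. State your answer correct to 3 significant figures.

230 grains

0.01118 kg = 172.534 gr and 3734 mg = 57.6244 gr.
172.534 + 57.6244 ≈ 230 gr.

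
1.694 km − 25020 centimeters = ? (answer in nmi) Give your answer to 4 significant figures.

1.694 km = 0.914687 nmi and 25020 cm = 0.135097 nmi.
0.914687 − 0.135097 ≈ 0.7796 nmi.

0.7796 nautical miles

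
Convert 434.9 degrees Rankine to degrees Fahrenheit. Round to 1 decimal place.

-24.8 °F

°R = °F + 459.67.
Applying the formula gives -24.8 °F.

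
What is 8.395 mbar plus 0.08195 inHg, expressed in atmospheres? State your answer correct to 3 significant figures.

0.0110 atmospheres

8.395 mbar = 0.00828522 atm and 0.08195 inHg = 0.00273886 atm.
0.00828522 + 0.00273886 ≈ 0.0110 atm.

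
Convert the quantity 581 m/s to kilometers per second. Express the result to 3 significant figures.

1 meter per second = 0.00100000 km/s.
581 × 0.00100000 ≈ 0.581 km/s.

0.581 km/s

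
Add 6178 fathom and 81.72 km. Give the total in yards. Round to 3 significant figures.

6178 fathom = 12356.0 yd and 81.72 km = 89370.1 yd.
12356.0 + 89370.1 ≈ 102000 yd.

102000 yards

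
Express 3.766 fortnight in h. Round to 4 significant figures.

1265 h

1 fortnight = 336.000 h.
So 3.766 × 336.000 ≈ 1265 h.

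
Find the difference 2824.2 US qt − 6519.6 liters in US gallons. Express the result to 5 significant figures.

-1016.2 US gallons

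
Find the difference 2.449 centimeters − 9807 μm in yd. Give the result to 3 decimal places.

0.016 yards

2.449 cm = 0.0267826 yd and 9807 μm = 0.0107251 yd.
0.0267826 − 0.0107251 ≈ 0.016 yd.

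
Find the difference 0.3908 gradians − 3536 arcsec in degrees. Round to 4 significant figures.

0.3908 grad = 0.351720 ° and 3536 arcsec = 0.982222 °.
0.351720 − 0.982222 ≈ -0.6305 °.

-0.6305 degrees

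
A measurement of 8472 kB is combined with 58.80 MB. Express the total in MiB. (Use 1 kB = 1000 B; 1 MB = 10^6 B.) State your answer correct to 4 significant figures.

8472 kB = 8.07953 MiB and 58.80 MB = 56.0760 MiB.
8.07953 + 56.0760 ≈ 64.16 MiB.

64.16 mebibytes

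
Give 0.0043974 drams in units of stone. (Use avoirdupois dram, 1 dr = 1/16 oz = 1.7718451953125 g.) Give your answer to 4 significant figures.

1 dram = 0.000279018 stone.
Then 0.0043974 × 0.000279018 ≈ 1.227e-6 st.

1.227e-6 st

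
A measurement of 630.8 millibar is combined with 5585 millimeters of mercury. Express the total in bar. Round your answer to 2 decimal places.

630.8 mbar = 0.630800 bar and 5585 mmHg = 7.44606 bar.
0.630800 + 7.44606 ≈ 8.08 bar.

8.08 bar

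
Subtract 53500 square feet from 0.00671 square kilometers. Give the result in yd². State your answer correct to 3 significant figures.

0.00671 km² = 8025.09 yd² and 53500 ft² = 5944.44 yd².
8025.09 − 5944.44 ≈ 2080 yd².

2080 yd²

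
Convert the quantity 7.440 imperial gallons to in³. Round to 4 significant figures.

1 imperial gallon = 277.419 cubic inches.
So 7.440 × 277.419 ≈ 2064 in³.

2064 cubic inches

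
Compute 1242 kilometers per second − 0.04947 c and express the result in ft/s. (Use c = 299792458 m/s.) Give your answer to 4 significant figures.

-4.458e+7 ft/s

1242 km/s = 4.07480e+6 ft/s and 0.04947 c = 4.86573e+7 ft/s.
4.07480e+6 − 4.86573e+7 ≈ -4.458e+7 ft/s.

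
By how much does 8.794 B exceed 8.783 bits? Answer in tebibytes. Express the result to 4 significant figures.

7.000e-12 tebibytes

8.794 B = 7.99810e-12 TiB and 8.783 bit = 9.98511e-13 TiB.
7.99810e-12 − 9.98511e-13 ≈ 7.000e-12 TiB.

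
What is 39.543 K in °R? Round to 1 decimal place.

71.2 °R

°R = K × 9/5.
Applying the formula gives 71.2 °R.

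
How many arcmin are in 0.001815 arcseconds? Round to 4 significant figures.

1 arcsec = 0.0166667 arcmin.
Thus 0.001815 × 0.0166667 ≈ 3.025e-5 arcmin.

3.025e-5 arcminutes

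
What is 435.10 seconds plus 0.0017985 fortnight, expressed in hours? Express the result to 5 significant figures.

0.72516 hours

435.10 s = 0.120861 h and 0.0017985 fortnight = 0.604296 h.
0.120861 + 0.604296 ≈ 0.72516 h.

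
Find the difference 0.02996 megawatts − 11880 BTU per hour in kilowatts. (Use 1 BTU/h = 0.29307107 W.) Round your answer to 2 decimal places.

0.02996 MW = 29.9600 kW and 11880 BTU/h = 3.48168 kW.
29.9600 − 3.48168 ≈ 26.48 kW.

26.48 kilowatts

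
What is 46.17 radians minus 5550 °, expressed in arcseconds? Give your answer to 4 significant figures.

46.17 rad = 9.52325e+6 arcsec and 5550 ° = 1.99800e+7 arcsec.
9.52325e+6 − 1.99800e+7 ≈ -1.046e+7 arcsec.

-1.046e+7 arcsec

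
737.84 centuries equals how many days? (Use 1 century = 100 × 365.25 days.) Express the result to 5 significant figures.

1 century = 36525.0 days.
So 737.84 × 36525.0 ≈ 2.6950 × 10^7 d.

2.6950 × 10^7 days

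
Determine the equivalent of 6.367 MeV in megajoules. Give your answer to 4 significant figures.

1.020e-18 megajoules

1 megaelectronvolt = 1.60218e-19 megajoules.
Then 6.367 × 1.60218e-19 ≈ 1.020e-18 MJ.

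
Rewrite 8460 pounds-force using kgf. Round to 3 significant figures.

3840 kgf

1 lbf = 0.453592 kilograms-force.
So 8460 × 0.453592 ≈ 3840 kgf.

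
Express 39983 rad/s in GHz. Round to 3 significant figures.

6.36 × 10^-6 GHz

1 rad/s = 1.59155 × 10^-10 GHz.
Then 39983 × 1.59155 × 10^-10 ≈ 6.36 × 10^-6 GHz.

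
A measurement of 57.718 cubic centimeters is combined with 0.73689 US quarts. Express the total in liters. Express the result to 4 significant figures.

57.718 cm³ = 0.0577180 L and 0.73689 US qt = 0.697358 L.
0.0577180 + 0.697358 ≈ 0.7551 L.

0.7551 liters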